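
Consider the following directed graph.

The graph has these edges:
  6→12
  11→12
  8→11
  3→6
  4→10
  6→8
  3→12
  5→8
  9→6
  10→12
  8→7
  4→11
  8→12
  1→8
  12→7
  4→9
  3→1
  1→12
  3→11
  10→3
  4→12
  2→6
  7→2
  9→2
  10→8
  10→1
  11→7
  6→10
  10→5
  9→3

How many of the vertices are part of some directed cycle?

A vertex is on a directed cycle iff it belongs to a strongly connected component of size ≥ 2 (or has a self-loop).
The vertices on cycles are {1, 2, 3, 5, 6, 7, 8, 10, 11, 12} — 10 in total.

10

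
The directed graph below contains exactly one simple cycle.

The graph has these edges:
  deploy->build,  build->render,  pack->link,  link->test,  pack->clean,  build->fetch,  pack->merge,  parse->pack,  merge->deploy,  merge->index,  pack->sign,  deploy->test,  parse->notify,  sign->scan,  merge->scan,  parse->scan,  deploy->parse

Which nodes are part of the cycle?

pack, merge, parse, deploy

DFS with gray/black marking from deploy:
deploy gray
  parse gray
    notify gray
    notify black
    pack gray
      merge gray
        index gray
        index black
        scan gray
        scan black
        merge→deploy: deploy is gray → back edge
Back edge closes the cycle deploy → parse → pack → merge → deploy; its vertices are {pack, merge, parse, deploy}.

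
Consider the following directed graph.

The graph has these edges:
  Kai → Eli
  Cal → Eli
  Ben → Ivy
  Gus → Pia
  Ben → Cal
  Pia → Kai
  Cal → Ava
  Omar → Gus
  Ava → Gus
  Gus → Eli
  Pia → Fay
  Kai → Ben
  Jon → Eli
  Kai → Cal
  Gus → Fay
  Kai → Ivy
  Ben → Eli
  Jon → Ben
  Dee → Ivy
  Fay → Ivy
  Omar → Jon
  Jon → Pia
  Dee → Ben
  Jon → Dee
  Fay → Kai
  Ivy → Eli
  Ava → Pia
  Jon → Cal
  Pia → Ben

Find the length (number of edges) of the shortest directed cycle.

4

For each vertex v, BFS finds the shortest path from v back to v.
The shortest such closed walk is Cal → Ava → Pia → Kai → Cal, length 4.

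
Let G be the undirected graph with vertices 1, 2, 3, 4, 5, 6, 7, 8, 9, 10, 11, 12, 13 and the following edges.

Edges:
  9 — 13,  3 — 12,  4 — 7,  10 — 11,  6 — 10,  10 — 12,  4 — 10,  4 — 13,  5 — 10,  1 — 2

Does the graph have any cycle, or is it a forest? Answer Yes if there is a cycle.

No

DFS, tracking each vertex's parent; an edge to a visited non-parent vertex closes a cycle.
Start from 6:
visit 6 (parent –)
  visit 10 (parent 6)
    visit 11 (parent 10)
      11–10: parent, skip
    visit 4 (parent 10)
      visit 13 (parent 4)
        13–4: parent, skip
        visit 9 (parent 13)
          9–13: parent, skip
      4–10: parent, skip
      visit 7 (parent 4)
        7–4: parent, skip
    10–6: parent, skip
    visit 5 (parent 10)
      5–10: parent, skip
    visit 12 (parent 10)
      visit 3 (parent 12)
        3–12: parent, skip
      12–10: parent, skip
visit 1 (parent –)
  visit 2 (parent 1)
    2–1: parent, skip
visit 8 (parent –)
No non-parent visited neighbor found — the graph is a forest.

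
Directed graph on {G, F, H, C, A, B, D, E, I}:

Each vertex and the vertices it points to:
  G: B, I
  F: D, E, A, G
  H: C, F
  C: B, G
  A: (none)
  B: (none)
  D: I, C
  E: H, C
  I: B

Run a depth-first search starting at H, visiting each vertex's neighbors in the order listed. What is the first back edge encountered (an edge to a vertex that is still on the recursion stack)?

E->H

DFS from H (visiting each vertex's neighbors in the order listed); mark gray on enter, black on exit:
H gray
  C gray
    B gray
    B black
    G gray
      G→B: B black — skip
      I gray
        I→B: B black — skip
      I black
    G black
  C black
  F gray
    D gray
      D→I: I black — skip
      D→C: C black — skip
    D black
    E gray
      E→H: H is gray → back edge
First back edge: E → H.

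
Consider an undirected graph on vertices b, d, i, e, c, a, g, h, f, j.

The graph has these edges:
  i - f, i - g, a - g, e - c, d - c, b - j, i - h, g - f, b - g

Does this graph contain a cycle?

Yes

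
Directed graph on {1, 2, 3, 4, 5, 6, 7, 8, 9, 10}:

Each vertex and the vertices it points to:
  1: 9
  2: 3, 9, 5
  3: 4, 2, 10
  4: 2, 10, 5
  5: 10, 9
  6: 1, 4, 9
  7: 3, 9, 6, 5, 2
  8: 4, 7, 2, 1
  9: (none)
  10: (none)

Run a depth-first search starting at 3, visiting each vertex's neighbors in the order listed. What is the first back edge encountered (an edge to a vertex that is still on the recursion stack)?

2->3

DFS from 3 (visiting each vertex's neighbors in the order listed); mark gray on enter, black on exit:
3 gray
  4 gray
    2 gray
      2→3: 3 is gray → back edge
First back edge: 2 → 3.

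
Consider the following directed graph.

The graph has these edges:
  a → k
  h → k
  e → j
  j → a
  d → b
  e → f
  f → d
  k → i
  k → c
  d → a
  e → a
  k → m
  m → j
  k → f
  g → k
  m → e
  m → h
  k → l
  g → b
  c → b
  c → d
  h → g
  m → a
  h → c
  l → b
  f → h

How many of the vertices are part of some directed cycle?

A vertex is on a directed cycle iff it belongs to a strongly connected component of size ≥ 2 (or has a self-loop).
The vertices on cycles are {a, c, d, e, f, g, h, j, k, m} — 10 in total.

10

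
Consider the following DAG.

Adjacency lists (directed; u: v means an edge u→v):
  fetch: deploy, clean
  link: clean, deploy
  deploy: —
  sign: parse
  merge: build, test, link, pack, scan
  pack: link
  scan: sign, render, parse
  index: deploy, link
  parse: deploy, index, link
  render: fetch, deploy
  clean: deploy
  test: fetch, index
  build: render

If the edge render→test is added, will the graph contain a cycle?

No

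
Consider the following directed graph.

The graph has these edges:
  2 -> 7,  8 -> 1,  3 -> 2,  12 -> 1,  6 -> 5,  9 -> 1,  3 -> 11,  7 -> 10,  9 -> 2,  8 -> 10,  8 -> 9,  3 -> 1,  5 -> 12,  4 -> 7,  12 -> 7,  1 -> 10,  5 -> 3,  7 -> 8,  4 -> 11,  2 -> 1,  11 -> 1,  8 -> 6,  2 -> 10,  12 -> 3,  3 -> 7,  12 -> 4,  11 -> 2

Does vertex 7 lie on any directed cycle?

7 is on a cycle iff 7 can reach itself via ≥1 edge.
7 → 8 → 9 → 2 → 7 — yes.

Yes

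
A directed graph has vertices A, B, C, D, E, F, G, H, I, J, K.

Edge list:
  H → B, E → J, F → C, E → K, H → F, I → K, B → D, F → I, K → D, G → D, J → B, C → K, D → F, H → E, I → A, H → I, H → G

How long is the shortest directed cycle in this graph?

4

For each vertex v, BFS finds the shortest path from v back to v.
The shortest such closed walk is I → K → D → F → I, length 4.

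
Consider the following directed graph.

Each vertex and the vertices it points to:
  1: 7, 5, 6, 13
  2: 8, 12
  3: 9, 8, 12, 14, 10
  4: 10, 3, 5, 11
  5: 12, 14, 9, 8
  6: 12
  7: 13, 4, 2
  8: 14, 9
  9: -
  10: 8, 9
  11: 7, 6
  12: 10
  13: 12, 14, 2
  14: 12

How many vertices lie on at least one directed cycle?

7

A vertex is on a directed cycle iff it belongs to a strongly connected component of size ≥ 2 (or has a self-loop).
The vertices on cycles are {4, 7, 8, 10, 11, 12, 14} — 7 in total.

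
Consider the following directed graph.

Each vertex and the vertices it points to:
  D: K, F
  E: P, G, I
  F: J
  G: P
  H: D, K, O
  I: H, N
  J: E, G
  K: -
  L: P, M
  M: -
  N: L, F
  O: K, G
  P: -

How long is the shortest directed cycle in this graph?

For each vertex v, BFS finds the shortest path from v back to v.
The shortest such closed walk is I → N → F → J → E → I, length 5.

5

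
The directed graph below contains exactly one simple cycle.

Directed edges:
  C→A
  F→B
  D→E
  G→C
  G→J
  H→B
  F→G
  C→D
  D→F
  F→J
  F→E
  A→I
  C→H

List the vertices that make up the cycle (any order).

DFS with gray/black marking from C:
C gray
  H gray
    B gray
    B black
  H black
  A gray
    I gray
    I black
  A black
  D gray
    E gray
    E black
    F gray
      G gray
        J gray
        J black
        G→C: C is gray → back edge
Back edge closes the cycle C → D → F → G → C; its vertices are {C, D, F, G}.

C, D, F, G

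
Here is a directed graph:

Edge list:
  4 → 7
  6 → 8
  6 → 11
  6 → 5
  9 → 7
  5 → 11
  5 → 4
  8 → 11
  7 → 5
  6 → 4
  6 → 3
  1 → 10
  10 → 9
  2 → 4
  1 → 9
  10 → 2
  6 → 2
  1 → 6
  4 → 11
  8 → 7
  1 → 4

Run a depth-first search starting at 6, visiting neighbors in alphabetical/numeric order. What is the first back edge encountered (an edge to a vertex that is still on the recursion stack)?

DFS from 6 (visiting neighbors in alphabetical/numeric order); mark gray on enter, black on exit:
6 gray
  2 gray
    4 gray
      7 gray
        5 gray
          5→4: 4 is gray → back edge
First back edge: 5 → 4.

5->4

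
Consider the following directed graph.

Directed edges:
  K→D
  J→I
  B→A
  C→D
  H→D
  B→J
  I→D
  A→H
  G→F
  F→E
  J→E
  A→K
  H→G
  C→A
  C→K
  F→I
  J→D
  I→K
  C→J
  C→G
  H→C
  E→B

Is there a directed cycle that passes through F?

F is on a cycle iff F can reach itself via ≥1 edge.
F → E → B → A → H → G → F — yes.

Yes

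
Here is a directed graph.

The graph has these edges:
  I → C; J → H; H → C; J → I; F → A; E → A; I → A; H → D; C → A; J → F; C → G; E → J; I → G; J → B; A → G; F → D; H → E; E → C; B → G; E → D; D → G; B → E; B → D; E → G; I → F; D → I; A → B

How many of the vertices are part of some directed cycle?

A vertex is on a directed cycle iff it belongs to a strongly connected component of size ≥ 2 (or has a self-loop).
The vertices on cycles are {A, B, C, D, E, F, H, I, J} — 9 in total.

9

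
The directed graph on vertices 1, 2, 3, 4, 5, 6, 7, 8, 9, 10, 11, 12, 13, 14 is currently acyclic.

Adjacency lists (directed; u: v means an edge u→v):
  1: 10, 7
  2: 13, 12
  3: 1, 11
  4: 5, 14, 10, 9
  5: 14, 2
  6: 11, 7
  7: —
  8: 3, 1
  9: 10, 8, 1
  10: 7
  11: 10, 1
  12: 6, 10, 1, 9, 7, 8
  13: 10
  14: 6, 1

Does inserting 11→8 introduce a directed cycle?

Yes

Adding 11→8 creates a cycle iff 8 can already reach 11.
Path from 8: 8 → 3 → 11.
So 8 → … → 11 → 8 is a cycle.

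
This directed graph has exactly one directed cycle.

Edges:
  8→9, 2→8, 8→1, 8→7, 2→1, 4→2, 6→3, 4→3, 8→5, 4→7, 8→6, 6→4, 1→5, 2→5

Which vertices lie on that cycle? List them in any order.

2, 4, 6, 8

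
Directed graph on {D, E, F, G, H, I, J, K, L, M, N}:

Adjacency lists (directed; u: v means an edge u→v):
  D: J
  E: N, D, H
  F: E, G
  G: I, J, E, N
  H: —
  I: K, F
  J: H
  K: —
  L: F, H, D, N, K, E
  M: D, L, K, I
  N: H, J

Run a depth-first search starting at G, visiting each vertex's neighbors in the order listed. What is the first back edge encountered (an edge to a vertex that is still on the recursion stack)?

F→G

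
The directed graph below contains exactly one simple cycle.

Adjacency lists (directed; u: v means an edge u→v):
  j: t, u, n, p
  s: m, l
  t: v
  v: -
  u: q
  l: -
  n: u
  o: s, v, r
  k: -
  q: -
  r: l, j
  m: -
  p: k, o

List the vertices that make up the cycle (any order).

DFS with gray/black marking from j:
j gray
  t gray
    v gray
    v black
  t black
  u gray
    q gray
    q black
  u black
  n gray
    n→u: u black — skip
  n black
  p gray
    k gray
    k black
    o gray
      s gray
        m gray
        m black
        l gray
        l black
      s black
      o→v: v black — skip
      r gray
        r→l: l black — skip
        r→j: j is gray → back edge
Back edge closes the cycle j → p → o → r → j; its vertices are {j, o, p, r}.

j, o, p, r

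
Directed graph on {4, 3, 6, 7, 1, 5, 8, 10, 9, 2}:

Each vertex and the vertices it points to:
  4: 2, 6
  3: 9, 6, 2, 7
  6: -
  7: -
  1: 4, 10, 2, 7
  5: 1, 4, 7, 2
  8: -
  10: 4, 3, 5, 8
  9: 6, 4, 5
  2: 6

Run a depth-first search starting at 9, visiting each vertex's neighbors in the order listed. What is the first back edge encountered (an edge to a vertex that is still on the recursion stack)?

3→9

DFS from 9 (visiting each vertex's neighbors in the order listed); mark gray on enter, black on exit:
9 gray
  6 gray
  6 black
  4 gray
    2 gray
      2→6: 6 black — skip
    2 black
    4→6: 6 black — skip
  4 black
  5 gray
    1 gray
      1→4: 4 black — skip
      10 gray
        10→4: 4 black — skip
        3 gray
          3→9: 9 is gray → back edge
First back edge: 3 → 9.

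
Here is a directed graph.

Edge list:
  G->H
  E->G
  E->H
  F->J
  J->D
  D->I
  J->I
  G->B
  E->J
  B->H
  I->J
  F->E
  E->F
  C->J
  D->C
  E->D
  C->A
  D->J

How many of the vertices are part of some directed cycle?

A vertex is on a directed cycle iff it belongs to a strongly connected component of size ≥ 2 (or has a self-loop).
The vertices on cycles are {C, D, E, F, I, J} — 6 in total.

6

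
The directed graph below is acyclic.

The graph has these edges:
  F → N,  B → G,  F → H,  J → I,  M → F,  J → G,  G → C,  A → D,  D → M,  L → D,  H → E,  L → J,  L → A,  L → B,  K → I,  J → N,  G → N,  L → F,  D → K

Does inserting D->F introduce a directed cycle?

No

Adding D→F creates a cycle iff F can already reach D.
Explore from F: no path reaches D. The graph stays acyclic.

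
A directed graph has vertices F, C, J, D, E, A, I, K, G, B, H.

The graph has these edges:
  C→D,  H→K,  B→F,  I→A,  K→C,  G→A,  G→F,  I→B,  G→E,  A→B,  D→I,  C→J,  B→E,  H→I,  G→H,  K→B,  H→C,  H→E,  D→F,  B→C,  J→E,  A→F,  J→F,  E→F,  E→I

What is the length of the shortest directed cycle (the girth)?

3

For each vertex v, BFS finds the shortest path from v back to v.
The shortest such closed walk is I → B → E → I, length 3.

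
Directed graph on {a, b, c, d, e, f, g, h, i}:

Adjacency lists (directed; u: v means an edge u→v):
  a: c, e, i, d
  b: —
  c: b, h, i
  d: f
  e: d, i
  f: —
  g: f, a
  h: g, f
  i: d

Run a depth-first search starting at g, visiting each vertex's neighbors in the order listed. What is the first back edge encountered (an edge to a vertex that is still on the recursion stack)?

DFS from g (visiting each vertex's neighbors in the order listed); mark gray on enter, black on exit:
g gray
  f gray
  f black
  a gray
    c gray
      b gray
      b black
      h gray
        h→g: g is gray → back edge
First back edge: h → g.

h→g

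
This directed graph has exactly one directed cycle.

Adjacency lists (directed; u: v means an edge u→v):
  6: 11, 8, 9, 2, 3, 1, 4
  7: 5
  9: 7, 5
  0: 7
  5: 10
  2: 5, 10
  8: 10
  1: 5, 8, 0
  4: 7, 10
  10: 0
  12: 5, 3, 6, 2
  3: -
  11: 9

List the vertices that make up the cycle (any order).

DFS with gray/black marking from 0:
0 gray
  7 gray
    5 gray
      10 gray
        10→0: 0 is gray → back edge
Back edge closes the cycle 0 → 7 → 5 → 10 → 0; its vertices are {0, 5, 7, 10}.

0, 5, 7, 10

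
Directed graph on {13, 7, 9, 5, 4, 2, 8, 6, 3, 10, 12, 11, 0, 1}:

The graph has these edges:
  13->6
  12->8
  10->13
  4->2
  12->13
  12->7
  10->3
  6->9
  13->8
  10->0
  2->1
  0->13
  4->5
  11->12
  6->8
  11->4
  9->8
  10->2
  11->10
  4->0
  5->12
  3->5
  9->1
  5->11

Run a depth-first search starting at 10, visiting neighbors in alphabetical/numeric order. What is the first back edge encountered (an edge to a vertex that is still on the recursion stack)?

DFS from 10 (visiting neighbors in alphabetical/numeric order); mark gray on enter, black on exit:
10 gray
  0 gray
    13 gray
      6 gray
        8 gray
        8 black
        9 gray
          1 gray
          1 black
          9→8: 8 black — skip
        9 black
      6 black
      13→8: 8 black — skip
    13 black
  0 black
  2 gray
    2→1: 1 black — skip
  2 black
  3 gray
    5 gray
      11 gray
        4 gray
          4→0: 0 black — skip
          4→2: 2 black — skip
          4→5: 5 is gray → back edge
First back edge: 4 → 5.

4->5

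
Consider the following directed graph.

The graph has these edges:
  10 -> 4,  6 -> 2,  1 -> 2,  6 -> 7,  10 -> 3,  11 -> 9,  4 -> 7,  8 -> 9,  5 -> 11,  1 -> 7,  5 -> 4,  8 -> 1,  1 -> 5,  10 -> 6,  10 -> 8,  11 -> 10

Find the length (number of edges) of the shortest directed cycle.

5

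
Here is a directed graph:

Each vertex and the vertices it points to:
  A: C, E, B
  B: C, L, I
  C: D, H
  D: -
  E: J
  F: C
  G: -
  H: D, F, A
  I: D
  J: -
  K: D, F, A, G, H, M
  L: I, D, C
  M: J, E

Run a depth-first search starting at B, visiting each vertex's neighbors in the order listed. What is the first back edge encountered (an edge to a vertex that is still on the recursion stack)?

F→C

DFS from B (visiting each vertex's neighbors in the order listed); mark gray on enter, black on exit:
B gray
  C gray
    D gray
    D black
    H gray
      H→D: D black — skip
      F gray
        F→C: C is gray → back edge
First back edge: F → C.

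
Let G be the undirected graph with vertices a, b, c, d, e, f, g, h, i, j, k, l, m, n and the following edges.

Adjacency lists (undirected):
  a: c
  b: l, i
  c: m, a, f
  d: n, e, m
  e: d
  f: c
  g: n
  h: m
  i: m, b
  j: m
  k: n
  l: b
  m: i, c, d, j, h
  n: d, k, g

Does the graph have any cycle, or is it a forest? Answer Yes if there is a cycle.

DFS, tracking each vertex's parent; an edge to a visited non-parent vertex closes a cycle.
Start from g:
visit g (parent –)
  visit n (parent g)
    visit d (parent n)
      d–n: parent, skip
      visit e (parent d)
        e–d: parent, skip
      visit m (parent d)
        visit i (parent m)
          i–m: parent, skip
          visit b (parent i)
            visit l (parent b)
              l–b: parent, skip
            b–i: parent, skip
        visit c (parent m)
          c–m: parent, skip
          visit a (parent c)
            a–c: parent, skip
          visit f (parent c)
            f–c: parent, skip
        m–d: parent, skip
        visit j (parent m)
          j–m: parent, skip
        visit h (parent m)
          h–m: parent, skip
    visit k (parent n)
      k–n: parent, skip
    n–g: parent, skip
No non-parent visited neighbor found — the graph is a forest.

No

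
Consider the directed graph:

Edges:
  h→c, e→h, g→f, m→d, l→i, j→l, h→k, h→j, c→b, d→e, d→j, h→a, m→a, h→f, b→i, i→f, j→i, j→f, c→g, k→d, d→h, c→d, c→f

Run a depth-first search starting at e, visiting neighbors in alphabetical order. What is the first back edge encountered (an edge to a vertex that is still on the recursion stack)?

d->e

DFS from e (visiting neighbors in alphabetical order); mark gray on enter, black on exit:
e gray
  h gray
    a gray
    a black
    c gray
      b gray
        i gray
          f gray
          f black
        i black
      b black
      d gray
        d→e: e is gray → back edge
First back edge: d → e.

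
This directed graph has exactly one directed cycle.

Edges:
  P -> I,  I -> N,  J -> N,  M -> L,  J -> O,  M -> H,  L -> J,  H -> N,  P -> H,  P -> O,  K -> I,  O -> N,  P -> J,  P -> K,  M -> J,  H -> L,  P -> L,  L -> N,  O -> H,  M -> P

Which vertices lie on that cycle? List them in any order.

DFS with gray/black marking from H:
H gray
  L gray
    N gray
    N black
    J gray
      J→N: N black — skip
      O gray
        O→H: H is gray → back edge
Back edge closes the cycle H → L → J → O → H; its vertices are {H, J, L, O}.

H, J, L, O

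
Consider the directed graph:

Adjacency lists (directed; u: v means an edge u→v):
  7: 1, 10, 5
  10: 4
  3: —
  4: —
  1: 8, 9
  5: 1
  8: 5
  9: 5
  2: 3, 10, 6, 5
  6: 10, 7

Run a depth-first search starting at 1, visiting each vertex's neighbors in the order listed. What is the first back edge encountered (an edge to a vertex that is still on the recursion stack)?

5→1

DFS from 1 (visiting each vertex's neighbors in the order listed); mark gray on enter, black on exit:
1 gray
  8 gray
    5 gray
      5→1: 1 is gray → back edge
First back edge: 5 → 1.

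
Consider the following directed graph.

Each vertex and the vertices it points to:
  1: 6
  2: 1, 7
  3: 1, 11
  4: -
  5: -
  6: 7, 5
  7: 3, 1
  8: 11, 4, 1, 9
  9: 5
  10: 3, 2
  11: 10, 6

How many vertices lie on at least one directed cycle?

A vertex is on a directed cycle iff it belongs to a strongly connected component of size ≥ 2 (or has a self-loop).
The vertices on cycles are {1, 2, 3, 6, 7, 10, 11} — 7 in total.

7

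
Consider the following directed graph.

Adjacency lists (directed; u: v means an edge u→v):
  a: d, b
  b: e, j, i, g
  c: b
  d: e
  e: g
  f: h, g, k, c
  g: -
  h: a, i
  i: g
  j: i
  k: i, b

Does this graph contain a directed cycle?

No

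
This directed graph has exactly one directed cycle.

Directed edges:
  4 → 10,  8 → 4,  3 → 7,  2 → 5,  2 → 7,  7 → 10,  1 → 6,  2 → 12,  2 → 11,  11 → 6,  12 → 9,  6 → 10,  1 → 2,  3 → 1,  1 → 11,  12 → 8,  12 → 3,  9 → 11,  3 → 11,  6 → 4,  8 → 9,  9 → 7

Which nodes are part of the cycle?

DFS with gray/black marking from 2:
2 gray
  12 gray
    3 gray
      1 gray
        1→2: 2 is gray → back edge
Back edge closes the cycle 2 → 12 → 3 → 1 → 2; its vertices are {1, 2, 3, 12}.

1, 2, 3, 12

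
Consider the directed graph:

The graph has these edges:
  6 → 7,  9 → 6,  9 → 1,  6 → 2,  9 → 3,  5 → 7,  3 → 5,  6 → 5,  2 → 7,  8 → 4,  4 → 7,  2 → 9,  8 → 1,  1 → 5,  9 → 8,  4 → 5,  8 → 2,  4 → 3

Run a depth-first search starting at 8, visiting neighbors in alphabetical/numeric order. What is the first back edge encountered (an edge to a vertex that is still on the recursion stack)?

DFS from 8 (visiting neighbors in alphabetical/numeric order); mark gray on enter, black on exit:
8 gray
  1 gray
    5 gray
      7 gray
      7 black
    5 black
  1 black
  2 gray
    2→7: 7 black — skip
    9 gray
      9→1: 1 black — skip
      3 gray
        3→5: 5 black — skip
      3 black
      6 gray
        6→2: 2 is gray → back edge
First back edge: 6 → 2.

6→2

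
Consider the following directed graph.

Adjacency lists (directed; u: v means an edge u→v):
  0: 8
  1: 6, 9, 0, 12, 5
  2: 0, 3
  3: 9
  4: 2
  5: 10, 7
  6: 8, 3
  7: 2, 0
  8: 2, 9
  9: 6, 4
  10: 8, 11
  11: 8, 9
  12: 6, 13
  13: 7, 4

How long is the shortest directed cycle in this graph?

For each vertex v, BFS finds the shortest path from v back to v.
The shortest such closed walk is 6 → 3 → 9 → 6, length 3.

3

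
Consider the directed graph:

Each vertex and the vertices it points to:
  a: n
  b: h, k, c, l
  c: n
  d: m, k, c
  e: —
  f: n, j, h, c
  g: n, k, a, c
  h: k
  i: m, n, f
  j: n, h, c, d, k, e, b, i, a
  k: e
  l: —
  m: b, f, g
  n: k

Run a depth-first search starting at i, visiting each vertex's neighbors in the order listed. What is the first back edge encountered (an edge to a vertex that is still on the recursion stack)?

DFS from i (visiting each vertex's neighbors in the order listed); mark gray on enter, black on exit:
i gray
  m gray
    b gray
      h gray
        k gray
          e gray
          e black
        k black
      h black
      b→k: k black — skip
      c gray
        n gray
          n→k: k black — skip
        n black
      c black
      l gray
      l black
    b black
    f gray
      f→n: n black — skip
      j gray
        j→n: n black — skip
        j→h: h black — skip
        j→c: c black — skip
        d gray
          d→m: m is gray → back edge
First back edge: d → m.

d→m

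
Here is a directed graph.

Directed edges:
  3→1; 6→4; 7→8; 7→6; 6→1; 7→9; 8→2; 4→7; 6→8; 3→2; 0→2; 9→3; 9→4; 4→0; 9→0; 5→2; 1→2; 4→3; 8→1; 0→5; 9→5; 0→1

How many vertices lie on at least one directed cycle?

A vertex is on a directed cycle iff it belongs to a strongly connected component of size ≥ 2 (or has a self-loop).
The vertices on cycles are {4, 6, 7, 9} — 4 in total.

4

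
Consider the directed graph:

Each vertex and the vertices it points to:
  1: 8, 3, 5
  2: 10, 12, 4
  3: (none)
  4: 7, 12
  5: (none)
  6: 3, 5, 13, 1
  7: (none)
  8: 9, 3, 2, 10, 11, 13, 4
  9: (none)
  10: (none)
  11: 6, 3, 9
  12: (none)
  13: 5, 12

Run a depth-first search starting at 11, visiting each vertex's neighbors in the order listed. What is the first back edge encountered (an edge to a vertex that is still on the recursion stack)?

DFS from 11 (visiting each vertex's neighbors in the order listed); mark gray on enter, black on exit:
11 gray
  6 gray
    3 gray
    3 black
    5 gray
    5 black
    13 gray
      13→5: 5 black — skip
      12 gray
      12 black
    13 black
    1 gray
      8 gray
        9 gray
        9 black
        8→3: 3 black — skip
        2 gray
          10 gray
          10 black
          2→12: 12 black — skip
          4 gray
            7 gray
            7 black
            4→12: 12 black — skip
          4 black
        2 black
        8→10: 10 black — skip
        8→11: 11 is gray → back edge
First back edge: 8 → 11.

8→11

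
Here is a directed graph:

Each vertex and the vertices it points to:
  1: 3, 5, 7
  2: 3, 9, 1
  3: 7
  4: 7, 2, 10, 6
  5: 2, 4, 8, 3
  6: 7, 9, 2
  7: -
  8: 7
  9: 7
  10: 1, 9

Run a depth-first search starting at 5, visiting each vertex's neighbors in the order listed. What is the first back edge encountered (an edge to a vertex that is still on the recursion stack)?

1→5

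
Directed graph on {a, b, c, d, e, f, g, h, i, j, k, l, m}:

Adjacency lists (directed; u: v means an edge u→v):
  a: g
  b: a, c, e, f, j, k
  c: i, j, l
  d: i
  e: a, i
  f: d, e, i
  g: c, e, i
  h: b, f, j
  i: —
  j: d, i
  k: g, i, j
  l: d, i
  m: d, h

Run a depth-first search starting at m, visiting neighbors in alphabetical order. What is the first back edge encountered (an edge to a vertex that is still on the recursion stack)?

e→a

DFS from m (visiting neighbors in alphabetical order); mark gray on enter, black on exit:
m gray
  d gray
    i gray
    i black
  d black
  h gray
    b gray
      a gray
        g gray
          c gray
            c→i: i black — skip
            j gray
              j→d: d black — skip
              j→i: i black — skip
            j black
            l gray
              l→d: d black — skip
              l→i: i black — skip
            l black
          c black
          e gray
            e→a: a is gray → back edge
First back edge: e → a.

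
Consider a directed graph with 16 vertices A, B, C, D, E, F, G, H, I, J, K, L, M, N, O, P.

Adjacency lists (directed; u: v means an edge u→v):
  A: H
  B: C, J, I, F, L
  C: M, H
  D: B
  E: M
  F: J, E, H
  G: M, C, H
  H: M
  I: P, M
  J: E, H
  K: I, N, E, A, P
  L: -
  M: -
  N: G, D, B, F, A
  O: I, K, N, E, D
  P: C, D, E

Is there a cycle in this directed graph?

DFS with white/gray/black marking, starting from N:
N gray
  G gray
    M gray
    M black
    C gray
      C→M: M black — skip
      H gray
        H→M: M black — skip
      H black
    C black
    G→H: H black — skip
  G black
  D gray
    B gray
      B→C: C black — skip
      J gray
        E gray
          E→M: M black — skip
        E black
        J→H: H black — skip
      J black
      I gray
        P gray
          P→C: C black — skip
          P→D: D is gray → back edge
Back edge found, so a cycle exists: D → B → I → P → D.

Yes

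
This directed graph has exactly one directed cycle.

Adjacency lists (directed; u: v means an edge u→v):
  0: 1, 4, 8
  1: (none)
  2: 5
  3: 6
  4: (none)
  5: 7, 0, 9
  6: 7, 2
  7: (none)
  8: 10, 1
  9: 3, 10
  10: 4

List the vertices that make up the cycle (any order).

2, 3, 5, 6, 9

DFS with gray/black marking from 5:
5 gray
  7 gray
  7 black
  0 gray
    1 gray
    1 black
    4 gray
    4 black
    8 gray
      10 gray
        10→4: 4 black — skip
      10 black
      8→1: 1 black — skip
    8 black
  0 black
  9 gray
    3 gray
      6 gray
        6→7: 7 black — skip
        2 gray
          2→5: 5 is gray → back edge
Back edge closes the cycle 5 → 9 → 3 → 6 → 2 → 5; its vertices are {2, 3, 5, 6, 9}.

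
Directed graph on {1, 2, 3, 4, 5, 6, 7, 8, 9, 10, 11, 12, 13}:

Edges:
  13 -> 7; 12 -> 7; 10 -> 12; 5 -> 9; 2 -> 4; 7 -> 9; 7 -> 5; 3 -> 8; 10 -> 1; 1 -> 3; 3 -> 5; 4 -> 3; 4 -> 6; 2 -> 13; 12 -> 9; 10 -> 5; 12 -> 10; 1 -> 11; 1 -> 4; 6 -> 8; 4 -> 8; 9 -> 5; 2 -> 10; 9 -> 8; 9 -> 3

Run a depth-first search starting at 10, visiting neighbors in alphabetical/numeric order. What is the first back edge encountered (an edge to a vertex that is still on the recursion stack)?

9->3

DFS from 10 (visiting neighbors in alphabetical/numeric order); mark gray on enter, black on exit:
10 gray
  1 gray
    3 gray
      5 gray
        9 gray
          9→3: 3 is gray → back edge
First back edge: 9 → 3.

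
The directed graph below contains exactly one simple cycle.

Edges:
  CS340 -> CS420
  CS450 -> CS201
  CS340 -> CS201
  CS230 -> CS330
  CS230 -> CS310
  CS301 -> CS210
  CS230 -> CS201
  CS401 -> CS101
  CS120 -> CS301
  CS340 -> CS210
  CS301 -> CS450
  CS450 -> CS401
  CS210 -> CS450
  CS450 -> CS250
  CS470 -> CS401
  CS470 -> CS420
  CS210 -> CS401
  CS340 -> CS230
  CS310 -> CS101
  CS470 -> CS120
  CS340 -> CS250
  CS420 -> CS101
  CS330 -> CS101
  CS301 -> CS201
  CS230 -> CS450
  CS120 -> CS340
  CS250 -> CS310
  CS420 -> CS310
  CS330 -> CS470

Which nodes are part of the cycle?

DFS with gray/black marking from CS470:
CS470 gray
  CS401 gray
    CS101 gray
    CS101 black
  CS401 black
  CS120 gray
    CS301 gray
      CS450 gray
        CS450→CS401: CS401 black — skip
        CS250 gray
          CS310 gray
            CS310→CS101: CS101 black — skip
          CS310 black
        CS250 black
        CS201 gray
        CS201 black
      CS450 black
      CS210 gray
        CS210→CS450: CS450 black — skip
        CS210→CS401: CS401 black — skip
      CS210 black
      CS301→CS201: CS201 black — skip
    CS301 black
    CS340 gray
      CS340→CS250: CS250 black — skip
      CS420 gray
        CS420→CS101: CS101 black — skip
        CS420→CS310: CS310 black — skip
      CS420 black
      CS340→CS210: CS210 black — skip
      CS230 gray
        CS330 gray
          CS330→CS101: CS101 black — skip
          CS330→CS470: CS470 is gray → back edge
Back edge closes the cycle CS470 → CS120 → CS340 → CS230 → CS330 → CS470; its vertices are {CS120, CS230, CS330, CS340, CS470}.

CS120, CS230, CS330, CS340, CS470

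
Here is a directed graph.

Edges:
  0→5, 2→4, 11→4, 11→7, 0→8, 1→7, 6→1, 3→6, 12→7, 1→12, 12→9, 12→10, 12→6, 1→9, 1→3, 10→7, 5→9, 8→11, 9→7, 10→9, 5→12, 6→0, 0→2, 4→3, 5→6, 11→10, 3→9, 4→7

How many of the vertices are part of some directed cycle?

A vertex is on a directed cycle iff it belongs to a strongly connected component of size ≥ 2 (or has a self-loop).
The vertices on cycles are {0, 1, 2, 3, 4, 5, 6, 8, 11, 12} — 10 in total.

10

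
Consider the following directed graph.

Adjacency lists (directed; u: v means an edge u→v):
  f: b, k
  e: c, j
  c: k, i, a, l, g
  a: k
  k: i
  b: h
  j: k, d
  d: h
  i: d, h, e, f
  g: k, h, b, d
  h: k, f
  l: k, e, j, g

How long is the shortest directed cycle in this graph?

3

For each vertex v, BFS finds the shortest path from v back to v.
The shortest such closed walk is c → l → e → c, length 3.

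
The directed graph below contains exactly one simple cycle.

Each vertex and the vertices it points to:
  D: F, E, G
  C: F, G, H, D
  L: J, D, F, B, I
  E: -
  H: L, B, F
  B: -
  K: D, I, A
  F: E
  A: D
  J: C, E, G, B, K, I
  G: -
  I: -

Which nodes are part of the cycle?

DFS with gray/black marking from J:
J gray
  C gray
    F gray
      E gray
      E black
    F black
    G gray
    G black
    H gray
      L gray
        L→J: J is gray → back edge
Back edge closes the cycle J → C → H → L → J; its vertices are {C, H, J, L}.

C, H, J, L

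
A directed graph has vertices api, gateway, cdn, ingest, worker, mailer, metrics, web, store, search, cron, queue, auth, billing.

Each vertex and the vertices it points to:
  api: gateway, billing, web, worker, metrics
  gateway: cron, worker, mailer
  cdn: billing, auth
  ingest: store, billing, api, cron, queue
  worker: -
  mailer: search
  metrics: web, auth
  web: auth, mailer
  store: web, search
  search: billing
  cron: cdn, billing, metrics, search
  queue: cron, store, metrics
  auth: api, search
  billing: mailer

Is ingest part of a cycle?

ingest lies on a cycle iff there is a path from ingest back to itself.
Exploring from ingest, it never reaches itself; equivalently, its strongly connected component is a singleton.

No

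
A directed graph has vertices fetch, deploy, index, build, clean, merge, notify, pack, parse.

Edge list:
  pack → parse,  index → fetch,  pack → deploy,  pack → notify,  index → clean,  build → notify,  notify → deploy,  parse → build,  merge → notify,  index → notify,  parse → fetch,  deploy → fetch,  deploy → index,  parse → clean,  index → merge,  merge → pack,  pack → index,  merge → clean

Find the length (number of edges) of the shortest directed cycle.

3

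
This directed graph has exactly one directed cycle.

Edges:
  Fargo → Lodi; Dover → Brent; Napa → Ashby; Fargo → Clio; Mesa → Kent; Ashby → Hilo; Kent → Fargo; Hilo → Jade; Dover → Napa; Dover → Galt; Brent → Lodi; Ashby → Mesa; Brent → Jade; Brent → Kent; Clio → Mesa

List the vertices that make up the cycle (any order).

Clio, Kent, Mesa, Fargo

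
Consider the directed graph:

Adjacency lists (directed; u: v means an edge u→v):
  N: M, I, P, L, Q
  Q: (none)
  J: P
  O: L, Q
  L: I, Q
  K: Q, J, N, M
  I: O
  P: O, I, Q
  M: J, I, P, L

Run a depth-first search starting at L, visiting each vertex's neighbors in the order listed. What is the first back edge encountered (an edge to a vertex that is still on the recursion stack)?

O->L

DFS from L (visiting each vertex's neighbors in the order listed); mark gray on enter, black on exit:
L gray
  I gray
    O gray
      O→L: L is gray → back edge
First back edge: O → L.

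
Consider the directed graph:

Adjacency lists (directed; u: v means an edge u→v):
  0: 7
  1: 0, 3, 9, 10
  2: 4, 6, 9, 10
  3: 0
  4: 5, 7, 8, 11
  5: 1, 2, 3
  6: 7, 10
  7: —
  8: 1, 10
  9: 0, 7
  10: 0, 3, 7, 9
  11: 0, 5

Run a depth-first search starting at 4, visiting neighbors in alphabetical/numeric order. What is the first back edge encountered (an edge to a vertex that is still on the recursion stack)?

2→4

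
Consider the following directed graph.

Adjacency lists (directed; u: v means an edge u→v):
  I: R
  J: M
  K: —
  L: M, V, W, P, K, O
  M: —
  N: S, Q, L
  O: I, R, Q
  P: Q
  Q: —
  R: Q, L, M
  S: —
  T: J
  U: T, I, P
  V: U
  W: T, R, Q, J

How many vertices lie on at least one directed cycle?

7

A vertex is on a directed cycle iff it belongs to a strongly connected component of size ≥ 2 (or has a self-loop).
The vertices on cycles are {I, L, O, R, U, V, W} — 7 in total.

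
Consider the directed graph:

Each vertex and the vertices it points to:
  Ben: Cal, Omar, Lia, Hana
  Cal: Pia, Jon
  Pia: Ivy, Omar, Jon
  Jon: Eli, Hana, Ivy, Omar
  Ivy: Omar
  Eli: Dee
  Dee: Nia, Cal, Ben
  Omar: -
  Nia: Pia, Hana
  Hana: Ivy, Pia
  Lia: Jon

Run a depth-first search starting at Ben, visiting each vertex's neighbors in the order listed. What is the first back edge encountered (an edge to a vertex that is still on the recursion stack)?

Nia→Pia

DFS from Ben (visiting each vertex's neighbors in the order listed); mark gray on enter, black on exit:
Ben gray
  Cal gray
    Pia gray
      Ivy gray
        Omar gray
        Omar black
      Ivy black
      Pia→Omar: Omar black — skip
      Jon gray
        Eli gray
          Dee gray
            Nia gray
              Nia→Pia: Pia is gray → back edge
First back edge: Nia → Pia.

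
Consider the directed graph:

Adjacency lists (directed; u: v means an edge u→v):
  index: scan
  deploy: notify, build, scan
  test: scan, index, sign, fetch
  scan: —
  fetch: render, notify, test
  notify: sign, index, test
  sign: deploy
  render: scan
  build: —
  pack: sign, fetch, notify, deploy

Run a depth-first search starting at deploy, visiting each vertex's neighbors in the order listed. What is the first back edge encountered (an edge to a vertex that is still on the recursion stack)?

sign->deploy

DFS from deploy (visiting each vertex's neighbors in the order listed); mark gray on enter, black on exit:
deploy gray
  notify gray
    sign gray
      sign→deploy: deploy is gray → back edge
First back edge: sign → deploy.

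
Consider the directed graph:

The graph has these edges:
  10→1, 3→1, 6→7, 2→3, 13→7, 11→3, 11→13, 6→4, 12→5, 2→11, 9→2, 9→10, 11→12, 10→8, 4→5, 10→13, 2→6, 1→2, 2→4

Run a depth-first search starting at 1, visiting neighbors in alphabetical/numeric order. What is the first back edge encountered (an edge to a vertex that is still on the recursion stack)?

3->1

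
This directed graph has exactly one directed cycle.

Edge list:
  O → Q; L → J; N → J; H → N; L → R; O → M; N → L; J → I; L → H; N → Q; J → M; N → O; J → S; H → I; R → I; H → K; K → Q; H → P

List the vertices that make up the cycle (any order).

DFS with gray/black marking from N:
N gray
  Q gray
  Q black
  L gray
    R gray
      I gray
      I black
    R black
    H gray
      P gray
      P black
      H→I: I black — skip
      H→N: N is gray → back edge
Back edge closes the cycle N → L → H → N; its vertices are {H, L, N}.

H, L, N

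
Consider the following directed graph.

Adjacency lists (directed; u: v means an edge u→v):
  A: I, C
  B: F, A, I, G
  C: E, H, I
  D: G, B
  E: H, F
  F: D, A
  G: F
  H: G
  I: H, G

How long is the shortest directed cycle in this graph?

For each vertex v, BFS finds the shortest path from v back to v.
The shortest such closed walk is B → F → D → B, length 3.

3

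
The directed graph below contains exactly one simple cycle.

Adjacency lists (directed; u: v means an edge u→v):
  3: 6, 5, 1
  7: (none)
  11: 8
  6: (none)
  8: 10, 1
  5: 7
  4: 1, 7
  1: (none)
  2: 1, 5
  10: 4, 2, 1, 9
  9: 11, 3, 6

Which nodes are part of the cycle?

8, 9, 10, 11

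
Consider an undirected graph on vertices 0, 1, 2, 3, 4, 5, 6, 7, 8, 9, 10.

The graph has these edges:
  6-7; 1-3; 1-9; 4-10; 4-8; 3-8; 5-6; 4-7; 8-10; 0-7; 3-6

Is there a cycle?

Yes

DFS, tracking each vertex's parent; an edge to a visited non-parent vertex closes a cycle.
Start from 2:
visit 2 (parent –)
visit 0 (parent –)
  visit 7 (parent 0)
    visit 4 (parent 7)
      visit 10 (parent 4)
        10–4: parent, skip
        visit 8 (parent 10)
          8–4: 4 visited and ≠ parent → cycle
Cycle: 4 – 10 – 8 – 4.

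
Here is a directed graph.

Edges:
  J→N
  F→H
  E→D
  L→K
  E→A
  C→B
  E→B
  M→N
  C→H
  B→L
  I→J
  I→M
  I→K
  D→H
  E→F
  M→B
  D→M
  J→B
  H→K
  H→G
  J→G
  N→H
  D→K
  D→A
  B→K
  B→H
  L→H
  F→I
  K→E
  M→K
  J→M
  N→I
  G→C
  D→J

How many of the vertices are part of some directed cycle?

13

A vertex is on a directed cycle iff it belongs to a strongly connected component of size ≥ 2 (or has a self-loop).
The vertices on cycles are {B, C, D, E, F, G, H, I, J, K, L, M, N} — 13 in total.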